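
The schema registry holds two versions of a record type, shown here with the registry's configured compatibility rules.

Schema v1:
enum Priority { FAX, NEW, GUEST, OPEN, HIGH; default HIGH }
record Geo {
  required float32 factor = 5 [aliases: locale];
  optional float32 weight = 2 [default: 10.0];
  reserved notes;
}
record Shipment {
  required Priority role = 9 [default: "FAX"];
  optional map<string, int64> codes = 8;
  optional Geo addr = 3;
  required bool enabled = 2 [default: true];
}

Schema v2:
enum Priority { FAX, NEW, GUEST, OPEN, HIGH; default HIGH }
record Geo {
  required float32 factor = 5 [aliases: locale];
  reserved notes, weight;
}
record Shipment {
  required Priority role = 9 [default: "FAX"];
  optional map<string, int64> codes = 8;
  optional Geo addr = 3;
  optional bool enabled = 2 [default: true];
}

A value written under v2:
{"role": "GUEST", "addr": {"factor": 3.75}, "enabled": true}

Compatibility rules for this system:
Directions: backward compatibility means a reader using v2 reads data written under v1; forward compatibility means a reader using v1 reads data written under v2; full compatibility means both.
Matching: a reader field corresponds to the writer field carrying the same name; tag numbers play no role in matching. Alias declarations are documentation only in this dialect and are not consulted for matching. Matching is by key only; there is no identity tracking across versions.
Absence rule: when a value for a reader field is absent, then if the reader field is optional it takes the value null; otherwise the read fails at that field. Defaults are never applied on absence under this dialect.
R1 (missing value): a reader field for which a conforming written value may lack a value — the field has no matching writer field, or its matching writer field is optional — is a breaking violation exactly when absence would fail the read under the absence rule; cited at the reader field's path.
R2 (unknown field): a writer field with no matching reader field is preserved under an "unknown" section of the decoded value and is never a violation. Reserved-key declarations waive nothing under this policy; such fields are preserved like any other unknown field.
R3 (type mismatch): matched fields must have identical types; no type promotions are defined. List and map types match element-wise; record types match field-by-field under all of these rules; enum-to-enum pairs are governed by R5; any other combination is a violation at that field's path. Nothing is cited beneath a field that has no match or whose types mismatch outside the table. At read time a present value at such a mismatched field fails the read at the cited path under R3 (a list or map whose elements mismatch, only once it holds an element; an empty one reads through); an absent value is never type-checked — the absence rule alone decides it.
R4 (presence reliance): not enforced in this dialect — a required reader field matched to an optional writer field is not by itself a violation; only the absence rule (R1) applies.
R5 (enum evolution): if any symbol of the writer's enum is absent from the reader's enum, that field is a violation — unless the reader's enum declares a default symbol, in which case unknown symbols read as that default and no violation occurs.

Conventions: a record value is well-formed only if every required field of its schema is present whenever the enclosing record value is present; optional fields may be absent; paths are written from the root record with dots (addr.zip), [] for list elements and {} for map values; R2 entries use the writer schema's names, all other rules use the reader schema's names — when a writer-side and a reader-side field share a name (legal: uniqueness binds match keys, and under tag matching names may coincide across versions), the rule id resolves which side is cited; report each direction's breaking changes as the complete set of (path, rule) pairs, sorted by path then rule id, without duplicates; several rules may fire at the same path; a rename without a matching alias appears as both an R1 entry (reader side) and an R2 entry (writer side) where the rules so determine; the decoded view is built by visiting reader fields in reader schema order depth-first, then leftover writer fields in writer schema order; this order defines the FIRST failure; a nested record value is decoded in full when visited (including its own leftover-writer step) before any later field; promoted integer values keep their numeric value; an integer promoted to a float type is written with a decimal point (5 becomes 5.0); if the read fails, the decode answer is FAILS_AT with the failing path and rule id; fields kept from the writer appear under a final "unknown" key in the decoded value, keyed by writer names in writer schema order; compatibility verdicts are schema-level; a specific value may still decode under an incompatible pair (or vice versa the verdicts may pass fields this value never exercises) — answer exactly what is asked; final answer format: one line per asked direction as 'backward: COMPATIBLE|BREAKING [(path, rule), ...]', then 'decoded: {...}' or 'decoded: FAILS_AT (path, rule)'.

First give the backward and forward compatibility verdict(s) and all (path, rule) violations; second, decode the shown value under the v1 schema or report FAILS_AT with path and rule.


backward: COMPATIBLE []; forward: BREAKING [(enabled, R1)]; decoded: {"role": "GUEST", "codes": null, "addr": {"factor": 3.75, "weight": null}, "enabled": true}

the writer's type comes first in each Shipment pair
backward pass over Shipment, reader schema v2, writer schema v1:
  role <- role (Priority -> Priority, writer required)
  codes <- codes (map<string, int64> -> map<string, int64>, writer optional)
  addr <- addr (Geo -> Geo, writer optional)
  enabled <- enabled (bool -> bool, writer required)
  addr.factor <- addr.factor (float32 -> float32, writer required)
  leftover writer field: addr.weight
  nothing fires on Shipment: backward is COMPATIBLE
forward pass over Shipment, reader schema v1, writer schema v2:
  role <- role (Priority -> Priority, writer required)
  codes <- codes (map<string, int64> -> map<string, int64>, writer optional)
  addr <- addr (Geo -> Geo, writer optional)
  enabled <- enabled (bool -> bool, writer optional)
  addr.factor <- addr.factor (float32 -> float32, writer required)
  addr.weight has no writer counterpart
  violation R1 at enabled
  => 1 violation(s): forward is BREAKING for Shipment
decode (reader v1):
  role := "GUEST"
  codes := null (not supplied -> null)
  addr.factor := 3.75
  addr.weight := null (not supplied -> null)
  enabled := true
  => decoded: {"role": "GUEST", "codes": null, "addr": {"factor": 3.75, "weight": null}, "enabled": true}


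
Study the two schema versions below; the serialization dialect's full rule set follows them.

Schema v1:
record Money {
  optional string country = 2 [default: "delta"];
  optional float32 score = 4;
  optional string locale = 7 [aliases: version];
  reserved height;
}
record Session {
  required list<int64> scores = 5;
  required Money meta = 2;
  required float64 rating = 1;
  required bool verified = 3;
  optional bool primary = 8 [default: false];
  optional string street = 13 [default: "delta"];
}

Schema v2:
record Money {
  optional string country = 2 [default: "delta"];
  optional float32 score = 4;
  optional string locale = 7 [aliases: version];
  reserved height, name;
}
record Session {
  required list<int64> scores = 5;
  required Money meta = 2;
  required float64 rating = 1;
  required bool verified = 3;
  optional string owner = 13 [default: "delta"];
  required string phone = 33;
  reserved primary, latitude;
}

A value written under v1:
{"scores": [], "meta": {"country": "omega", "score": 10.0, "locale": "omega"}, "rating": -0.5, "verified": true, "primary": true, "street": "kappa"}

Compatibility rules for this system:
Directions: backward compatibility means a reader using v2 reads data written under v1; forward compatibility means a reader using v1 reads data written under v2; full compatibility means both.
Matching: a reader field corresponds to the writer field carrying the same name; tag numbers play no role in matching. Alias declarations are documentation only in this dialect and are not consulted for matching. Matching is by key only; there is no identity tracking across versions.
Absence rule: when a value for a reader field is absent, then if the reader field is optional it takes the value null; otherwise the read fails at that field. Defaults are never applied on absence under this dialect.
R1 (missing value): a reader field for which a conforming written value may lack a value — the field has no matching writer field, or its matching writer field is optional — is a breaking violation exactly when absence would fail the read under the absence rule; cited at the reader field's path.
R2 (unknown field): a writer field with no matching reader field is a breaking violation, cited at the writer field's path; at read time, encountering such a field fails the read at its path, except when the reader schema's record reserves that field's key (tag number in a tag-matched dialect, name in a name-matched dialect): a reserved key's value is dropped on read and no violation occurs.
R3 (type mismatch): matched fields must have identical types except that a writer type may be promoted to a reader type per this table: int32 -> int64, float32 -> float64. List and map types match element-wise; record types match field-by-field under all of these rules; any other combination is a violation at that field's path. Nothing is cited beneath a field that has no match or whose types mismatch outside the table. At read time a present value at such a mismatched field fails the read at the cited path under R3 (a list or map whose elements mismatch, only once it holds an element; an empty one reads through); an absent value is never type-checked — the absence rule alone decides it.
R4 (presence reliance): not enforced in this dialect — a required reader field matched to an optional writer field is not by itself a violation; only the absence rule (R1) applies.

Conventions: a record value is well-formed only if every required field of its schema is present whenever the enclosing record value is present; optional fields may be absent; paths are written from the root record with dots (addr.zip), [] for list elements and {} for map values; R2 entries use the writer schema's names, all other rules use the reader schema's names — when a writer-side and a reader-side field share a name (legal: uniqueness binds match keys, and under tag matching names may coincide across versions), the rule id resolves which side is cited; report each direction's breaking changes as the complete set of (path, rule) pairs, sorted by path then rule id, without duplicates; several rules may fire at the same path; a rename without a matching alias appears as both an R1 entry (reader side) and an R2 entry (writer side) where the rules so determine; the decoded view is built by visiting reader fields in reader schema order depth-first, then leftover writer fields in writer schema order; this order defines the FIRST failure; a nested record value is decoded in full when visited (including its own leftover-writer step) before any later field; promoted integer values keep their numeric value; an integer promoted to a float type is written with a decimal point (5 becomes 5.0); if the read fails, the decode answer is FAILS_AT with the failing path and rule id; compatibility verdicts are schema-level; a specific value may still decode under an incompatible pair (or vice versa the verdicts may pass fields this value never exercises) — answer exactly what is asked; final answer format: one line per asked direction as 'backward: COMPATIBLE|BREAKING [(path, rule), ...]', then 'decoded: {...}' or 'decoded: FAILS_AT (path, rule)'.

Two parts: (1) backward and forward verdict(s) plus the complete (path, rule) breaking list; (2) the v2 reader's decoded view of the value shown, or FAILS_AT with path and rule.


backward: BREAKING [(phone, R1), (street, R2)]; forward: BREAKING [(owner, R2), (phone, R2)]; decoded: FAILS_AT (phone, R1)

in Session below, arrows point writer -> reader
backward analysis of Session with v2 as reader and v1 as writer:
  scores: list<int64> -> list<int64>, writer required; from scores
  meta: Money -> Money, writer required; from meta
  rating: float64 -> float64, writer required; from rating
  verified: bool -> bool, writer required; from verified
  owner: no writer match
  phone: no writer match
  writer field primary has no reader counterpart
  writer field street has no reader counterpart
  meta.country: string -> string, writer optional; from meta.country
  meta.score: float32 -> float32, writer optional; from meta.score
  meta.locale: string -> string, writer optional; from meta.locale
  violation R1 at phone
  violation R2 at street
  backward on Session therefore BREAKING (2)
forward analysis of Session with v1 as reader and v2 as writer:
  scores: list<int64> -> list<int64>, writer required; from scores
  meta: Money -> Money, writer required; from meta
  rating: float64 -> float64, writer required; from rating
  verified: bool -> bool, writer required; from verified
  primary: no writer match
  street: no writer match
  writer field owner has no reader counterpart
  writer field phone has no reader counterpart
  meta.country: string -> string, writer optional; from meta.country
  meta.score: float32 -> float32, writer optional; from meta.score
  meta.locale: string -> string, writer optional; from meta.locale
  violation R2 at owner
  violation R2 at phone
  forward on Session therefore BREAKING (2)
decoding the Session value with the v2 reader:
  scores := []
  meta.country := "omega"
  meta.score := 10.0
  meta.locale := "omega"
  rating := -0.5
  verified := true
  owner := null (missing; optional => null)
  read fails at phone under R1 (no fill)
  => FAILS_AT (phone, R1)


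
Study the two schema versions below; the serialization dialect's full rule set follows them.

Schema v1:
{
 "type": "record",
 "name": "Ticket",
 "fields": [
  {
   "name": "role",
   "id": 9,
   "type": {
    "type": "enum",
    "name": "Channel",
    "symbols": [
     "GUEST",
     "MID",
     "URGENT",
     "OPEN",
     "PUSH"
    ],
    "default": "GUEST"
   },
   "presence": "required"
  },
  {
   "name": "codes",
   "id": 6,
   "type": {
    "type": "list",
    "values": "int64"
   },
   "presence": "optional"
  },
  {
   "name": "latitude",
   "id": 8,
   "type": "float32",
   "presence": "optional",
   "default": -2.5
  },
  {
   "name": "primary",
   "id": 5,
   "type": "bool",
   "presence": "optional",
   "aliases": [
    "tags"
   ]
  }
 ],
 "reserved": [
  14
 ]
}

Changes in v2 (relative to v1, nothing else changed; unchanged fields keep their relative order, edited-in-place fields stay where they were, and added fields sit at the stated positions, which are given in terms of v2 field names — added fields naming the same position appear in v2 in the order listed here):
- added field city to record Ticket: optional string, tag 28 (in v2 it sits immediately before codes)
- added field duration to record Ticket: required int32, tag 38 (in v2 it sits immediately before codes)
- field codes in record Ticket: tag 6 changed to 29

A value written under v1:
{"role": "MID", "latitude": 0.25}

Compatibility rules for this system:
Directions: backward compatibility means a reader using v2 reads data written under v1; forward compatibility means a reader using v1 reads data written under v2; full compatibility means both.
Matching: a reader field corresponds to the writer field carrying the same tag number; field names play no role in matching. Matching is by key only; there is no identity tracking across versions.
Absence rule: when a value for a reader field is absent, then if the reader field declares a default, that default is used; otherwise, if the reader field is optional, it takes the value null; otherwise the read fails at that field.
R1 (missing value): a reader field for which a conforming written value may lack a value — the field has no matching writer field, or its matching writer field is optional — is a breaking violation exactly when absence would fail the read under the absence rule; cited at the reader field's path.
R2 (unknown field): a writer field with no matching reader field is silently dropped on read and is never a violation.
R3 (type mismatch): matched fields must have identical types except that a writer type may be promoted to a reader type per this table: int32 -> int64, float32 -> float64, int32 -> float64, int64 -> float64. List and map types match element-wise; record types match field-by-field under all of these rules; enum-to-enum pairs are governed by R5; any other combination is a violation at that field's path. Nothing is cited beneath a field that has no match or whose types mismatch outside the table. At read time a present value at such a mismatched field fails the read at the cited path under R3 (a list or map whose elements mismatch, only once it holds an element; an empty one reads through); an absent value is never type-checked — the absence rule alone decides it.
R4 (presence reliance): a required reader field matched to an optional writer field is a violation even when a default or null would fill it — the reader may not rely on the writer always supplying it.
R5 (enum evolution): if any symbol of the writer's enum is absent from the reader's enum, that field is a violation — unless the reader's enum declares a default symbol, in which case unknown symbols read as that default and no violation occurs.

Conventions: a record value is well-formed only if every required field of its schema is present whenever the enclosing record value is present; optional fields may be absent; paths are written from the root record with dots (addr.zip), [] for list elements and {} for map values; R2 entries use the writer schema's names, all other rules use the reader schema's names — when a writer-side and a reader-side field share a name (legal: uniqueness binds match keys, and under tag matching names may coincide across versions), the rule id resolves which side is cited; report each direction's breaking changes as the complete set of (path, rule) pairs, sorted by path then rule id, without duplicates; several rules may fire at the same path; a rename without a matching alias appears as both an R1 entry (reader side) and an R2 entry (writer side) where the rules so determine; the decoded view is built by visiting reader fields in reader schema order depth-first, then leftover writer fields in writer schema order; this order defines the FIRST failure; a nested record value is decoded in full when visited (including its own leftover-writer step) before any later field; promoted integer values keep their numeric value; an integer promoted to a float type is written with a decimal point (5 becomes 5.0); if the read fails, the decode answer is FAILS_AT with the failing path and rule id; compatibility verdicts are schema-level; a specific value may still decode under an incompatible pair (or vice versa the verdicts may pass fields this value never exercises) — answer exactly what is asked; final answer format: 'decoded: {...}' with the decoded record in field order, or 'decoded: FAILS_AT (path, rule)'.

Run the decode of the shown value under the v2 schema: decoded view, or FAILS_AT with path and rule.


decoded: FAILS_AT (duration, R1)

in Ticket below, arrows point writer -> reader
decoding the Ticket value with the v2 reader:
  role := "MID"
  city := null (not supplied -> null)
  read fails at duration under R1 (no fill)
  => FAILS_AT (duration, R1)
the rest of the Ticket diff is inert for this question:
  added field city to record Ticket: optional string, tag 28 (in v2 it sits immediately before codes) -> fires no rule on Ticket under this dialect and leaves the result unchanged
  field codes in record Ticket: tag 6 changed to 29 -> fires no rule on Ticket under this dialect and leaves the result unchanged


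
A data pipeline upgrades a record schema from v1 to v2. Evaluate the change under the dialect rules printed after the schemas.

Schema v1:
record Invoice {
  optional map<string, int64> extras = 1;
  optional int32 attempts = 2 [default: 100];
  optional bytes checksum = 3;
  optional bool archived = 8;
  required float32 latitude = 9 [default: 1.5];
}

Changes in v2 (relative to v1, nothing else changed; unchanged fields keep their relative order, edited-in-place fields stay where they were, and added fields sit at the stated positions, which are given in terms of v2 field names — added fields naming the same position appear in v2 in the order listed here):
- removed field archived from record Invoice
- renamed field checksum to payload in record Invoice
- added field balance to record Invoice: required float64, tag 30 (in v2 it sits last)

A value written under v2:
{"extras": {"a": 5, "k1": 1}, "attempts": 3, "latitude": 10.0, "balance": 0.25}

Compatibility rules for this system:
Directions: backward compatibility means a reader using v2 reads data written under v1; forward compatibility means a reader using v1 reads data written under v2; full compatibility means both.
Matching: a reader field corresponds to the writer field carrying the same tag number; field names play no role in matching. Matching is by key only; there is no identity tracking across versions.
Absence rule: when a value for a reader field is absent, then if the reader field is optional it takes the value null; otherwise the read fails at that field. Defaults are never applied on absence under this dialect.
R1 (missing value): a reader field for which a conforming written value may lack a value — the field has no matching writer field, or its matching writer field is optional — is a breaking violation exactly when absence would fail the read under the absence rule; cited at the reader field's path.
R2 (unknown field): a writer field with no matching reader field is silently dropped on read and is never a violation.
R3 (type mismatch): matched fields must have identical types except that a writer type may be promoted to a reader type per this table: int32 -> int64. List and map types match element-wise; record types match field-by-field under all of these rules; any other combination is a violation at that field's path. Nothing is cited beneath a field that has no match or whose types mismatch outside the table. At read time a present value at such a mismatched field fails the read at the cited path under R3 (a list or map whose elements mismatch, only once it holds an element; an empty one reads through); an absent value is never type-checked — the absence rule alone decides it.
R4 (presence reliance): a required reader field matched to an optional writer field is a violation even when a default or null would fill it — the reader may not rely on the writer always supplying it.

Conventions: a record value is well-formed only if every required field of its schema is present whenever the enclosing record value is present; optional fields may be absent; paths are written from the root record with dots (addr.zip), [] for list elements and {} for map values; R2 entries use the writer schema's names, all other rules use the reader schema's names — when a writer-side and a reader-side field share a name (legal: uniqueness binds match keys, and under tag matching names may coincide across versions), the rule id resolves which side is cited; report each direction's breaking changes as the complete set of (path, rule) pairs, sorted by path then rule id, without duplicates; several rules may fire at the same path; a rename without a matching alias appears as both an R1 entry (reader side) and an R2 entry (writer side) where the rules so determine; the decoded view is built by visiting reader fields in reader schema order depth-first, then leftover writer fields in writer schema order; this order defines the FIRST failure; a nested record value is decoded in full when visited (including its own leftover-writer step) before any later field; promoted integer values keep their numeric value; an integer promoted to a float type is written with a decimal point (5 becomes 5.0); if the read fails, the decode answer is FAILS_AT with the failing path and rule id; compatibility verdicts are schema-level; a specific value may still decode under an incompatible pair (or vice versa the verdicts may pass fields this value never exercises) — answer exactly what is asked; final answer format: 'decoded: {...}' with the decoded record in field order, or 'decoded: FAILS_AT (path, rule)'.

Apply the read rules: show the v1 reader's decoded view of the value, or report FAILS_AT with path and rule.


decoded: {"extras": {"a": 5, "k1": 1}, "attempts": 3, "checksum": null, "archived": null, "latitude": 10.0}

the writer's type comes first in each Invoice pair
migrating the Invoice value to v1:
  extras := {"a": 5, "k1": 1}
  attempts := 3
  checksum := null (missing; optional => null)
  archived := null (missing; optional => null)
  latitude := 10.0
  writer balance: no reader field; dropped
  => decoded: {"extras": {"a": 5, "k1": 1}, "attempts": 3, "checksum": null, "archived": null, "latitude": 10.0}
ruling out the remaining Invoice differences:
  removed field archived from record Invoice -> inert under this dialect — no rule fires on Invoice and the result does not move
  renamed field checksum to payload in record Invoice -> inert under this dialect — no rule fires on Invoice and the result does not move
  added field balance to record Invoice: required float64, tag 30 (in v2 it sits last) -> matters for Invoice compatibility verdicts, not for this value's decode


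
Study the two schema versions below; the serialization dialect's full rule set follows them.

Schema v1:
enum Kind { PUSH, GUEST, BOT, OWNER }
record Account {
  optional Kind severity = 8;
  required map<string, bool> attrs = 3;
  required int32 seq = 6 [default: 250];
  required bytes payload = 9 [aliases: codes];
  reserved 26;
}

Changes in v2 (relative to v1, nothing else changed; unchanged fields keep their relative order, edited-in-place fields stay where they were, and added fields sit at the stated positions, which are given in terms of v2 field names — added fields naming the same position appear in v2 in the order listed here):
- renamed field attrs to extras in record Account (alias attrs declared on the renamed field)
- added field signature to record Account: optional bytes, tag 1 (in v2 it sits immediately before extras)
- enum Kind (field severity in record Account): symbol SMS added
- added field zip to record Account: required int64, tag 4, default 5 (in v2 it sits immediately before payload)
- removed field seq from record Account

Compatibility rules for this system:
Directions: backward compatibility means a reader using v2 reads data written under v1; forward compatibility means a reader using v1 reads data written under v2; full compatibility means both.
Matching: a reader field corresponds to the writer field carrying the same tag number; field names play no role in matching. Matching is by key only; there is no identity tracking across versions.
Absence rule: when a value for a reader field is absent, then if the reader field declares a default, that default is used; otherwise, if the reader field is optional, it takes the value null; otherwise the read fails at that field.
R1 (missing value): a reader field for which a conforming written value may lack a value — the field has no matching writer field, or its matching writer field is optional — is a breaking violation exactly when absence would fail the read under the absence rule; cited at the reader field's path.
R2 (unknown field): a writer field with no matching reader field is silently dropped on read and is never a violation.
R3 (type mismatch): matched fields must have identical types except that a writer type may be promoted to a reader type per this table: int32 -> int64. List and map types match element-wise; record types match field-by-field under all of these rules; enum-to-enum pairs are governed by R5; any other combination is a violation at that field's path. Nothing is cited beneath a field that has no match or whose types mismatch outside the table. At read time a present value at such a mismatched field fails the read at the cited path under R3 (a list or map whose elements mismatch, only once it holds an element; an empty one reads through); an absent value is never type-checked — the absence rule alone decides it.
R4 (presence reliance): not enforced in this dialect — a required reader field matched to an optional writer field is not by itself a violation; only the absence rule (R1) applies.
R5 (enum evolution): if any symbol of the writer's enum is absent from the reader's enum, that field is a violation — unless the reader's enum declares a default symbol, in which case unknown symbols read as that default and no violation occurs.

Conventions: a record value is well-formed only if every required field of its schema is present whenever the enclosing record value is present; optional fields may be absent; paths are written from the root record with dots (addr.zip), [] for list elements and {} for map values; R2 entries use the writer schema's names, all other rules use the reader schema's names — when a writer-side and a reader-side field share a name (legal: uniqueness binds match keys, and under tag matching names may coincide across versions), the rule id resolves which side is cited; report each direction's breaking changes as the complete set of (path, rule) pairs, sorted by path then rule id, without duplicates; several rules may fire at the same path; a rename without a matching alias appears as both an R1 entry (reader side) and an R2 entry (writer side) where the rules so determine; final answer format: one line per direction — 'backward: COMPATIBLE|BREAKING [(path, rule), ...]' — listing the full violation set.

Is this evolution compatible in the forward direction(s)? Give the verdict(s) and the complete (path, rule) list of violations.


in Account below, arrows point writer -> reader
forward on Account — v1 reading data written by v2:
  severity: paired with writer severity (Kind -> Kind; writer optional)
  attrs: paired with writer extras (map<string, bool> -> map<string, bool>; writer required)
  seq: no writer match
  payload: paired with writer payload (bytes -> bytes; writer required)
  signature (writer side), unknown to reader
  zip (writer side), unknown to reader
  R5 fires at severity
  forward on Account therefore BREAKING (1)
ruling out the remaining Account differences:
  renamed field attrs to extras in record Account (alias attrs declared on the renamed field) -> triggers nothing under Account's printed rules — same verdict
  added field zip to record Account: required int64, tag 4, default 5 (in v2 it sits immediately before payload) -> triggers nothing under Account's printed rules — same verdict
  added field signature to record Account: optional bytes, tag 1 (in v2 it sits immediately before extras) -> triggers nothing under Account's printed rules — same verdict
  removed field seq from record Account -> triggers nothing under Account's printed rules — same verdict

forward: BREAKING [(severity, R5)]


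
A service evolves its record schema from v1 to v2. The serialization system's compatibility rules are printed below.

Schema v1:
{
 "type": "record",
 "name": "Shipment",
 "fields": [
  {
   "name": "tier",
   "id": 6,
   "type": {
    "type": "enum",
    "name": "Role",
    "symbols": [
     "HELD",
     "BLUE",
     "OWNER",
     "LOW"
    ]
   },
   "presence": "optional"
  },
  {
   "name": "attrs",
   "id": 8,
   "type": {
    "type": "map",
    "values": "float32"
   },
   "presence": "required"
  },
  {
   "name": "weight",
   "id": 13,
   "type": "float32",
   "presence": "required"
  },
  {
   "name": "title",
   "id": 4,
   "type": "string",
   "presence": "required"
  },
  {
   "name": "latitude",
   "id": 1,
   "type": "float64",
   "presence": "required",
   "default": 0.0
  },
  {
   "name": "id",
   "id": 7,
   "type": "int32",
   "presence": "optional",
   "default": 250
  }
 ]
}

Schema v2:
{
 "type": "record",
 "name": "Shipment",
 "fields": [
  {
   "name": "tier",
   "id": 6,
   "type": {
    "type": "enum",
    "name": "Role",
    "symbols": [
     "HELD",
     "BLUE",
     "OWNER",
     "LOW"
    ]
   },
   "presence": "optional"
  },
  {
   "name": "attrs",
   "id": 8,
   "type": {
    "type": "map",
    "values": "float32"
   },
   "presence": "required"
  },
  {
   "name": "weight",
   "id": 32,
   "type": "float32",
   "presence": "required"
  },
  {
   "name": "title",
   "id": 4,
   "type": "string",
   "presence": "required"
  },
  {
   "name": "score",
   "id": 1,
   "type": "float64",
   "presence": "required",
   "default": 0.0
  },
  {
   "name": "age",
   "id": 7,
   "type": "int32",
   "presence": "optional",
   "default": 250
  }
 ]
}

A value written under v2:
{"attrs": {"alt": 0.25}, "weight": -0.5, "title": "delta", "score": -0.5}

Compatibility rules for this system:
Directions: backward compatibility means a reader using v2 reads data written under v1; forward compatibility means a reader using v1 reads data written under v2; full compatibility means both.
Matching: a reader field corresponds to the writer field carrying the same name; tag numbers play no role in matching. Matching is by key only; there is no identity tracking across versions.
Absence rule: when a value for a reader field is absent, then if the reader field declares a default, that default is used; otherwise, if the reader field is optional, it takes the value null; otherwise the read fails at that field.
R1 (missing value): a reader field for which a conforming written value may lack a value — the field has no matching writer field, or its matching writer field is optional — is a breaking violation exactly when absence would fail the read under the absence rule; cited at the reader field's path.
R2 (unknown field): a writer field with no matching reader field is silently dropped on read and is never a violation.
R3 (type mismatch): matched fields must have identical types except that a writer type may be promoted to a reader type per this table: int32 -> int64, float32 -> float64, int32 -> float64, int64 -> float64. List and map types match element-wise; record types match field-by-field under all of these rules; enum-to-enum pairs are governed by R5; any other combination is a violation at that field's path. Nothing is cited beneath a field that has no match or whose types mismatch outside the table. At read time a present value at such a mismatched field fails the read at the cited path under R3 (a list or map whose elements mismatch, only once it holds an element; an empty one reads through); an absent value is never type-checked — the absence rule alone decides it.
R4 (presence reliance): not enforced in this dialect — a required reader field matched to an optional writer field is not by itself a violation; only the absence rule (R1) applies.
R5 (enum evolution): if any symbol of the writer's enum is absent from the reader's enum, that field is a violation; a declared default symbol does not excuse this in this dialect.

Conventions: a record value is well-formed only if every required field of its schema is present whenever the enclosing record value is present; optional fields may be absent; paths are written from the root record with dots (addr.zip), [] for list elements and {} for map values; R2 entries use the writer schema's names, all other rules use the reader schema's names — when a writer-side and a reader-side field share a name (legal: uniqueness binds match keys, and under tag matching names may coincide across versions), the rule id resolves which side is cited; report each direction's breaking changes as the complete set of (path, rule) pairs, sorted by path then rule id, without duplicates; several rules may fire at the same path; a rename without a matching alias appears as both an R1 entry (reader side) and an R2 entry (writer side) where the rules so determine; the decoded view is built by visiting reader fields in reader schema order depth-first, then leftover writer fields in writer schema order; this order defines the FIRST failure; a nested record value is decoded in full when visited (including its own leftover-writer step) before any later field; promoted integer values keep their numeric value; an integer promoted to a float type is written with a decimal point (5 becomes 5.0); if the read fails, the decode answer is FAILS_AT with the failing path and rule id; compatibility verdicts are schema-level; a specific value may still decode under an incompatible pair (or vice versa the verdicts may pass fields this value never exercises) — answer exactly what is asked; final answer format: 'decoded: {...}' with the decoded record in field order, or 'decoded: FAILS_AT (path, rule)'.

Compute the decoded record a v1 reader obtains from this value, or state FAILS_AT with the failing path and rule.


the writer's type comes first in each Shipment pair
migrating the Shipment value to v1:
  tier := null (not supplied -> null)
  attrs := {"alt": 0.25}
  weight := -0.5
  title := "delta"
  latitude := 0.0 (no value, default fills)
  id := 250 (no value, default fills)
  writer score: unmatched, discarded
  => decoded: {"tier": null, "attrs": {"alt": 0.25}, "weight": -0.5, "title": "delta", "latitude": 0.0, "id": 250}
checking off the Shipment differences that do not matter here:
  field weight in record Shipment: tag 13 changed to 32 -> triggers nothing under the printed rules; the Shipment answer is the same either way
  renamed field id to age in record Shipment -> triggers nothing under the printed rules; the Shipment answer is the same either way

decoded: {"tier": null, "attrs": {"alt": 0.25}, "weight": -0.5, "title": "delta", "latitude": 0.0, "id": 250}


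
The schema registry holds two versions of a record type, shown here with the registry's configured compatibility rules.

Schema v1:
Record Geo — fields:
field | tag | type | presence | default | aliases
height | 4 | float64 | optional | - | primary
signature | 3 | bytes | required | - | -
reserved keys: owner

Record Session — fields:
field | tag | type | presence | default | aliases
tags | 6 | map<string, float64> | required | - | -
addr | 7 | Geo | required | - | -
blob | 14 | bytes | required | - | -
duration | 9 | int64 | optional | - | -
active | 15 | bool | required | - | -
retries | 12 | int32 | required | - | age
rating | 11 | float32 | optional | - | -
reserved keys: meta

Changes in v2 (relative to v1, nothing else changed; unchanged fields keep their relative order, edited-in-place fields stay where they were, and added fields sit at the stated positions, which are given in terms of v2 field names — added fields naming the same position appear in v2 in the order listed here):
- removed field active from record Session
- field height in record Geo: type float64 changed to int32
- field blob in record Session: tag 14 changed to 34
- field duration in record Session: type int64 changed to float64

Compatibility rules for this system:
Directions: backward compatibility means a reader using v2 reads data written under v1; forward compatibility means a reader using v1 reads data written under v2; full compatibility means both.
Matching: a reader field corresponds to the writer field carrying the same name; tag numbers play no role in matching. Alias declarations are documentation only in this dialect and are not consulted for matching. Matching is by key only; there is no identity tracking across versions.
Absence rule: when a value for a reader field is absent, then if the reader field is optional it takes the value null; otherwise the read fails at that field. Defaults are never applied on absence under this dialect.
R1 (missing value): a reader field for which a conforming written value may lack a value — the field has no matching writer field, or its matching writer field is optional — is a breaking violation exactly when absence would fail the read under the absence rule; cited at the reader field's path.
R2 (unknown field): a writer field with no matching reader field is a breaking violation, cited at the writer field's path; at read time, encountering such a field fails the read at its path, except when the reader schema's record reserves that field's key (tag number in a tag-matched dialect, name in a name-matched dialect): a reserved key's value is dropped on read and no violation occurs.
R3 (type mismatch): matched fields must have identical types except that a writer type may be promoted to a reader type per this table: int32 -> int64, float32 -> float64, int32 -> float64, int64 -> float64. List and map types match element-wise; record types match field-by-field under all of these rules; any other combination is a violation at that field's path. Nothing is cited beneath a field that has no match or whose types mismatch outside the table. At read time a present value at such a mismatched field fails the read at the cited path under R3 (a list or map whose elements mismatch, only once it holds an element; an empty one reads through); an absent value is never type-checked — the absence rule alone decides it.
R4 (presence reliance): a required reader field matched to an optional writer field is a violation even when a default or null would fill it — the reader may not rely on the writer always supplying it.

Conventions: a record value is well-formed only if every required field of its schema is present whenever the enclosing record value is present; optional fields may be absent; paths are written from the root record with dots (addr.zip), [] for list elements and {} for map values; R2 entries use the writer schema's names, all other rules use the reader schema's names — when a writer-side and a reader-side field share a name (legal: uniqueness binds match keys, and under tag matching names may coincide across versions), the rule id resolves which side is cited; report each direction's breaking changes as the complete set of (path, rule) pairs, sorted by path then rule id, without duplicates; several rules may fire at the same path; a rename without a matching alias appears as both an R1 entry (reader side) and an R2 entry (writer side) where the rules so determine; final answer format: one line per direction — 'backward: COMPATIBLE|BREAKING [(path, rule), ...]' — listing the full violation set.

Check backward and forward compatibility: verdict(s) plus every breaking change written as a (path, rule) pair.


arrows below run writer -> reader for Session
checking backward for Session: reader v2 against writer v1:
  tags: paired with writer tags (map<string, float64> -> map<string, float64>; writer required)
  addr: paired with writer addr (Geo -> Geo; writer required)
  blob: paired with writer blob (bytes -> bytes; writer required)
  duration: paired with writer duration (int64 -> float64; writer optional)
  retries: paired with writer retries (int32 -> int32; writer required)
  rating: paired with writer rating (float32 -> float32; writer optional)
  writer field active has no reader counterpart
  addr.height: paired with writer addr.height (float64 -> int32; writer optional)
  addr.signature: paired with writer addr.signature (bytes -> bytes; writer required)
  violation R2 at active
  violation R3 at addr.height
  => backward: BREAKING (2)
checking forward for Session: reader v1 against writer v2:
  tags: paired with writer tags (map<string, float64> -> map<string, float64>; writer required)
  addr: paired with writer addr (Geo -> Geo; writer required)
  blob: paired with writer blob (bytes -> bytes; writer required)
  duration: paired with writer duration (float64 -> int64; writer optional)
  no writer field matches reader active
  retries: paired with writer retries (int32 -> int32; writer required)
  rating: paired with writer rating (float32 -> float32; writer optional)
  addr.height: paired with writer addr.height (int32 -> float64; writer optional)
  addr.signature: paired with writer addr.signature (bytes -> bytes; writer required)
  violation R1 at active
  violation R3 at duration
  => forward: BREAKING (2)

backward: BREAKING [(active, R2), (addr.height, R3)]; forward: BREAKING [(active, R1), (duration, R3)]
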